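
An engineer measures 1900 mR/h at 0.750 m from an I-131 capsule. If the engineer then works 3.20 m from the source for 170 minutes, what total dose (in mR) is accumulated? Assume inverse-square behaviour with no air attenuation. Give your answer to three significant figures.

Applying the 1/r² law, rate at 3.20 m:
(0.750/3.20)² = 0.05493, so 1900 × 0.05493 = 104.4 mR/h.
Dose = rate × time = 104.4 mR/h × 2.833 h = 295.8 mR.

296 mR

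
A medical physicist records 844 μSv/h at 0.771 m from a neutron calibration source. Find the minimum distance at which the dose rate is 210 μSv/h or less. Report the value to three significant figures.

By the inverse-square law, d₂ = d₁·√(I₁/I₂).
I₁/I₂ = 844/210 = 4.019, so d₂ = 0.771 × √4.019 = 1.546 m.

1.55 m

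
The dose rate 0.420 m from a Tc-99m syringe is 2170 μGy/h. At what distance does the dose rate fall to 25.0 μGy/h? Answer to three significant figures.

3.91 m

Applying the 1/r² law, d₂ = d₁·√(I₁/I₂).
I₁/I₂ = 2170/25.0 = 86.80, so d₂ = 0.420 × √86.80 = 3.913 m.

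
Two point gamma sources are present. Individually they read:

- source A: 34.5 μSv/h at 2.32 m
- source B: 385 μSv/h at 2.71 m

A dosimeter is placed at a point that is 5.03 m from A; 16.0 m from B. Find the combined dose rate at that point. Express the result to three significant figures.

18.4 μSv/h

Each source contributes Iᵢ·(dᵢ/rᵢ)²; contributions add.
A: 34.5 × (2.32/5.03)² = 7.339 μSv/h
B: 385 × (2.71/16.0)² = 11.04 μSv/h
Total = 7.339 + 11.04 = 18.38 μSv/h.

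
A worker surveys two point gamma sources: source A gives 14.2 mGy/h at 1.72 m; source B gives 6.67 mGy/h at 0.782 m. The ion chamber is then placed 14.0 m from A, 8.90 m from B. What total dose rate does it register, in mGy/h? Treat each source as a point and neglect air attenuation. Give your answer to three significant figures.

Each source contributes Iᵢ·(dᵢ/rᵢ)²; contributions add.
A: 14.2 × (1.72/14.0)² = 0.2143 mGy/h
B: 6.67 × (0.782/8.90)² = 0.05149 mGy/h
Total = 0.2143 + 0.05149 = 0.2658 mGy/h.

0.266 mGy/h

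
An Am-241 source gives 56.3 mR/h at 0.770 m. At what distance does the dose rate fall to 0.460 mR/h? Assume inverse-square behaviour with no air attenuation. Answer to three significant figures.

8.52 m

Using I₁d₁² = I₂d₂², d₂ = d₁·√(I₁/I₂).
I₁/I₂ = 56.3/0.460 = 122.4, so d₂ = 0.770 × √122.4 = 8.519 m.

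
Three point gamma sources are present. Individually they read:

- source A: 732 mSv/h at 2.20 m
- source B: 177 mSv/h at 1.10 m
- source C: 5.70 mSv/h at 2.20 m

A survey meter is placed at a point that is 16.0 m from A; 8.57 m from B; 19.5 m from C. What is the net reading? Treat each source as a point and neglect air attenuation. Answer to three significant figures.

16.8 mSv/h

Each source contributes Iᵢ·(dᵢ/rᵢ)²; contributions add.
A: 732 × (2.20/16.0)² = 13.84 mSv/h
B: 177 × (1.10/8.57)² = 2.916 mSv/h
C: 5.70 × (2.20/19.5)² = 0.07255 mSv/h
Total = 13.84 + 2.916 + 0.07255 = 16.83 mSv/h.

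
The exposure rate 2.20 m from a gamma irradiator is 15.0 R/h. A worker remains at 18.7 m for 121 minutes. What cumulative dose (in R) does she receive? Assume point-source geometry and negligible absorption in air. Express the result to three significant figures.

0.419 R

Using I₁d₁² = I₂d₂², rate at 18.7 m:
(2.20/18.7)² = 0.01384, so 15.0 × 0.01384 = 0.2076 R/h.
Dose = rate × time = 0.2076 R/h × 2.017 h = 0.4187 R.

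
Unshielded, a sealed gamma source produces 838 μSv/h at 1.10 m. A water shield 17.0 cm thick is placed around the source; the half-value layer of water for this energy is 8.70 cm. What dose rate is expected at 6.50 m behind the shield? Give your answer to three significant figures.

6.19 μSv/h

Distance alone: (1.10/6.50)² = 0.02864, so 838 × 0.02864 = 24.00 μSv/h.
Shield: 17.0/8.70 = 1.954 half-value layers → attenuation 2^(−1.954) = 0.2581.
Combined: 24.00 × 0.2581 = 6.194 μSv/h.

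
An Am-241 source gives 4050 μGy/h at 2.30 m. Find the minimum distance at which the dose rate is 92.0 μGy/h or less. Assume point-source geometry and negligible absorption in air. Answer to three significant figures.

15.3 m

Since intensity falls as 1/r², d₂ = d₁·√(I₁/I₂).
I₁/I₂ = 4050/92.0 = 44.02, so d₂ = 2.30 × √44.02 = 15.26 m.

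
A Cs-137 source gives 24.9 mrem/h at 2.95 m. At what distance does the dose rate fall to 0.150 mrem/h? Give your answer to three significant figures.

Applying the 1/r² law, d₂ = d₁·√(I₁/I₂).
I₁/I₂ = 24.9/0.150 = 166.0, so d₂ = 2.95 × √166.0 = 38.01 m.

38.0 m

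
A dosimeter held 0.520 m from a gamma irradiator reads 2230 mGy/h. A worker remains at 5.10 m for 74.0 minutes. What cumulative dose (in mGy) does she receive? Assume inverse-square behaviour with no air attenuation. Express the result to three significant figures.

Since intensity falls as 1/r², rate at 5.10 m:
(0.520/5.10)² = 0.01040, so 2230 × 0.01040 = 23.19 mGy/h.
Dose = rate × time = 23.19 mGy/h × 1.233 h = 28.59 mGy.

28.6 mGy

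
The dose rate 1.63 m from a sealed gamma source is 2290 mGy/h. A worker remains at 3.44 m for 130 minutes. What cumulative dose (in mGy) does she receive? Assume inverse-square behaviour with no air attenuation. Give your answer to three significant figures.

Since intensity falls as 1/r², rate at 3.44 m:
(1.63/3.44)² = 0.2245, so 2290 × 0.2245 = 514.1 mGy/h.
Dose = rate × time = 514.1 mGy/h × 2.167 h = 1114 mGy.

1110 mGy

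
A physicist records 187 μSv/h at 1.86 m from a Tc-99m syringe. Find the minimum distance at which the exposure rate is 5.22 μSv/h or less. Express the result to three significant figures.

Applying the 1/r² law, d₂ = d₁·√(I₁/I₂).
I₁/I₂ = 187/5.22 = 35.82, so d₂ = 1.86 × √35.82 = 11.13 m.

11.1 m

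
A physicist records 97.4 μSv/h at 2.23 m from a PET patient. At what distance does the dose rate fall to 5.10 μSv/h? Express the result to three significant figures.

Using I₁d₁² = I₂d₂², d₂ = d₁·√(I₁/I₂).
I₁/I₂ = 97.4/5.10 = 19.10, so d₂ = 2.23 × √19.10 = 9.746 m.

9.75 m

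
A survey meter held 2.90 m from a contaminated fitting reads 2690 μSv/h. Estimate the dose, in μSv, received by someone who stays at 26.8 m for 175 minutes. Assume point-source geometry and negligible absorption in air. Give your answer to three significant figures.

By the inverse-square law, rate at 26.8 m:
(2.90/26.8)² = 0.01171, so 2690 × 0.01171 = 31.50 μSv/h.
Dose = rate × time = 31.50 μSv/h × 2.917 h = 91.89 μSv.

91.9 μSv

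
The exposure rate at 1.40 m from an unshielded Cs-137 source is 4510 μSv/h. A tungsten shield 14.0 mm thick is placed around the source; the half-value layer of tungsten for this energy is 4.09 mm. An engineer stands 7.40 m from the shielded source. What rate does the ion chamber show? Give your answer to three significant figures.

15.1 μSv/h

Distance alone: 4510 × (1.40/7.40)² = 4510 × 0.03579 = 161.4 μSv/h.
Shield: 14.0/4.09 = 3.423 half-value layers → attenuation 2^(−3.423) = 0.09323.
Combined: 161.4 × 0.09323 = 15.05 μSv/h.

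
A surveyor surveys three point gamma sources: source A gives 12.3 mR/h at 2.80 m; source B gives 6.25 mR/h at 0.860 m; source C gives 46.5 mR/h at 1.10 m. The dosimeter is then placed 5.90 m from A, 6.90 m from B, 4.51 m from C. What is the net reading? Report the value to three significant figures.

Each source contributes Iᵢ·(dᵢ/rᵢ)²; contributions add.
A: 12.3 × (2.80/5.90)² = 2.770 mR/h
B: 6.25 × (0.860/6.90)² = 0.09709 mR/h
C: 46.5 × (1.10/4.51)² = 2.766 mR/h
Total = 2.770 + 0.09709 + 2.766 = 5.633 mR/h.

5.63 mR/h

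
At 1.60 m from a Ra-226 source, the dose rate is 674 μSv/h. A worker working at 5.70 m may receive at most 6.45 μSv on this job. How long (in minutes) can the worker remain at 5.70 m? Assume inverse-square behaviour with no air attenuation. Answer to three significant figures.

7.29 min

Intensity scales as (d₁/d₂)², so rate at 5.70 m:
674 × (1.60/5.70)² = 674 × 0.07879 = 53.10 μSv/h.
Stay time = 6.45 μSv ÷ 53.10 μSv/h = 0.1215 h = 7.290 min.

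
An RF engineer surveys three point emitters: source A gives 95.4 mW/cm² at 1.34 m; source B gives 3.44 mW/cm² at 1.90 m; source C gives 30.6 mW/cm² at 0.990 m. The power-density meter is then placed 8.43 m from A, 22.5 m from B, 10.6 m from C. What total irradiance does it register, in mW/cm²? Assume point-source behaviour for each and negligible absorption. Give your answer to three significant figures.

2.70 mW/cm²

By superposition, sum each source's inverse-square contribution:
A: 95.4 × (1.34/8.43)² = 2.410 mW/cm²
B: 3.44 × (1.90/22.5)² = 0.02453 mW/cm²
C: 30.6 × (0.990/10.6)² = 0.2669 mW/cm²
Total = 2.410 + 0.02453 + 0.2669 = 2.701 mW/cm².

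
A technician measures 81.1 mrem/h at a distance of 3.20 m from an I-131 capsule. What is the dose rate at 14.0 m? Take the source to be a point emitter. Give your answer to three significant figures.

4.24 mrem/h

Intensity scales as (d₁/d₂)², so the rate at 14.0 m is
(3.20/14.0)² = 0.05224, so 81.1 × 0.05224 = 4.237 mrem/h.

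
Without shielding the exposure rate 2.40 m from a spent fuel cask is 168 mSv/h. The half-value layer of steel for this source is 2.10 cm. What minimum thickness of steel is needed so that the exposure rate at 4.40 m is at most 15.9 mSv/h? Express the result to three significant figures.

3.47 cm

At 4.40 m, distance alone gives (2.40/4.40)² = 0.2975, so 168 × 0.2975 = 49.98 mSv/h.
Further attenuation needed: 49.98/15.9 = 3.143.
n = log₂(3.143) = 1.652 half-value layers.
Thickness = 1.652 × 2.10 cm = 3.469 cm.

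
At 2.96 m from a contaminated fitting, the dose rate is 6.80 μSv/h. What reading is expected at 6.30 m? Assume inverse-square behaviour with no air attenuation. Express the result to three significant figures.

Applying the 1/r² law, the rate at 6.30 m is
6.80 × (2.96/6.30)² = 6.80 × 0.2208 = 1.501 μSv/h.

1.50 μSv/h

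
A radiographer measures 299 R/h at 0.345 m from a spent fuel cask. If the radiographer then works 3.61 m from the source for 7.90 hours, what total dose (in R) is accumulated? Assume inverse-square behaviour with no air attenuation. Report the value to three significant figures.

Intensity scales as (d₁/d₂)², so rate at 3.61 m:
299 × (0.345/3.61)² = 299 × 0.009133 = 2.731 R/h.
Dose = rate × time = 2.731 R/h × 7.900 h = 21.57 R.

21.6 R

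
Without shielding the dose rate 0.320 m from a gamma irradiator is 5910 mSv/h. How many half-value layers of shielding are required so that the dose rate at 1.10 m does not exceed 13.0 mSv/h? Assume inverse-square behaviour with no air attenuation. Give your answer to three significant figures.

5.27 half-value layers

At 1.10 m, distance alone gives 5910 × (0.320/1.10)² = 5910 × 0.08463 = 500.2 mSv/h.
Further attenuation needed: 500.2/13.0 = 38.48.
n = log₂(38.48) = 5.266 half-value layers.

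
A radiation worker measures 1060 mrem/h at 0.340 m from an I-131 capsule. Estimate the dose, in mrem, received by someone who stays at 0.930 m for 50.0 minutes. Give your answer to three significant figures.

118 mrem

Applying the 1/r² law, rate at 0.930 m:
(0.340/0.930)² = 0.1337, so 1060 × 0.1337 = 141.7 mrem/h.
Dose = rate × time = 141.7 mrem/h × 0.8333 h = 118.1 mrem.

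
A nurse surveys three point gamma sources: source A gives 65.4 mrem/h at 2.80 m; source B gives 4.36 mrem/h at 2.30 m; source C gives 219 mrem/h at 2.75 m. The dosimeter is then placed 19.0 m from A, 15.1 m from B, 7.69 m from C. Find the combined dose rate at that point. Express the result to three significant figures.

Each source contributes Iᵢ·(dᵢ/rᵢ)²; contributions add.
A: 65.4 × (2.80/19.0)² = 1.420 mrem/h
B: 4.36 × (2.30/15.1)² = 0.1012 mrem/h
C: 219 × (2.75/7.69)² = 28.01 mrem/h
Total = 1.420 + 0.1012 + 28.01 = 29.53 mrem/h.

29.5 mrem/h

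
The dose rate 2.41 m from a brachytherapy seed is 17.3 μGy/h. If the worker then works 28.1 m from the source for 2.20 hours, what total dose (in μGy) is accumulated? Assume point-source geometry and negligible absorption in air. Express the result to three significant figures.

Using I₁d₁² = I₂d₂², rate at 28.1 m:
17.3 × (2.41/28.1)² = 17.3 × 0.007356 = 0.1273 μGy/h.
Dose = rate × time = 0.1273 μGy/h × 2.200 h = 0.2801 μGy.

0.280 μGy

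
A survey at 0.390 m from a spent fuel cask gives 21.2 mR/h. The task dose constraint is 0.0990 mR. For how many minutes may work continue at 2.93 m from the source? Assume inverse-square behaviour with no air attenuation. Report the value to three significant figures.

Since intensity falls as 1/r², rate at 2.93 m:
(0.390/2.93)² = 0.01772, so 21.2 × 0.01772 = 0.3757 mR/h.
Stay time = 0.0990 mR ÷ 0.3757 mR/h = 0.2635 h = 15.81 min.

15.8 min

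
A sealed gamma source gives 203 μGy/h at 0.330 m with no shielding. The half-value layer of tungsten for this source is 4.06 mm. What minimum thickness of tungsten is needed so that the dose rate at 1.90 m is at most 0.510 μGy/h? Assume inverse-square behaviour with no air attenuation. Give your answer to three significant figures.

At 1.90 m, distance alone gives 203 × (0.330/1.90)² = 203 × 0.03017 = 6.125 μGy/h.
Further attenuation needed: 6.125/0.510 = 12.01.
n = log₂(12.01) = 3.586 half-value layers.
Thickness = 3.586 × 4.06 mm = 14.56 mm.

14.6 mm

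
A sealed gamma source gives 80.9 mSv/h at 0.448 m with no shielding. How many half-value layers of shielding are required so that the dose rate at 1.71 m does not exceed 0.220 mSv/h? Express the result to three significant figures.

At 1.71 m, distance alone gives (0.448/1.71)² = 0.06864, so 80.9 × 0.06864 = 5.553 mSv/h.
Further attenuation needed: 5.553/0.220 = 25.24.
n = log₂(25.24) = 4.658 half-value layers.

4.66 half-value layers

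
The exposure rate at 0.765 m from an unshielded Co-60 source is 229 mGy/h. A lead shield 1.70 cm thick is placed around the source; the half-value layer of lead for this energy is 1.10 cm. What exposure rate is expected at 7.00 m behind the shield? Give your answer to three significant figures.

Distance alone: 229 × (0.765/7.00)² = 229 × 0.01194 = 2.734 mGy/h.
Shield: 1.70/1.10 = 1.545 half-value layers → attenuation 2^(−1.545) = 0.3427.
Combined: 2.734 × 0.3427 = 0.9369 mGy/h.

0.937 mGy/h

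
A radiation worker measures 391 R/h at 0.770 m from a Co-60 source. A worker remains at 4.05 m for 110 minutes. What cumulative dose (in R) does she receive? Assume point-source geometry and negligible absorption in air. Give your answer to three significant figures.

By the inverse-square law, rate at 4.05 m:
391 × (0.770/4.05)² = 391 × 0.03615 = 14.13 R/h.
Dose = rate × time = 14.13 R/h × 1.833 h = 25.90 R.

25.9 R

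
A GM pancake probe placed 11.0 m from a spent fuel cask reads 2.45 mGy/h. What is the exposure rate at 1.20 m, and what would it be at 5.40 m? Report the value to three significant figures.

206 mGy/h; 10.2 mGy/h

Using I₁d₁² = I₂d₂²,
At 1.20 m: (11.0/1.20)² = 84.03, so 2.45 × 84.03 = 205.9 mGy/h
At 5.40 m: 205.9 × (1.20/5.40)² = 205.9 × 0.04938 = 10.17 mGy/h.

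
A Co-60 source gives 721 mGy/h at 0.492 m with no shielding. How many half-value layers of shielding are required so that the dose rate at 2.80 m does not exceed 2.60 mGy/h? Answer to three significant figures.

At 2.80 m, distance alone gives (0.492/2.80)² = 0.03088, so 721 × 0.03088 = 22.26 mGy/h.
Further attenuation needed: 22.26/2.60 = 8.562.
n = log₂(8.562) = 3.098 half-value layers.

3.10 half-value layers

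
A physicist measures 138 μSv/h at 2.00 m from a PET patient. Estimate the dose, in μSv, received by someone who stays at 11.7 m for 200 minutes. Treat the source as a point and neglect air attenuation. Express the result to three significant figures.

Since intensity falls as 1/r², rate at 11.7 m:
(2.00/11.7)² = 0.02922, so 138 × 0.02922 = 4.032 μSv/h.
Dose = rate × time = 4.032 μSv/h × 3.333 h = 13.44 μSv.

13.4 μSv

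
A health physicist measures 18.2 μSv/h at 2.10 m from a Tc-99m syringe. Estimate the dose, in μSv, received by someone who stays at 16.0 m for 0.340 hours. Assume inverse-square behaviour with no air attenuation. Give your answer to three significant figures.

By the inverse-square law, rate at 16.0 m:
18.2 × (2.10/16.0)² = 18.2 × 0.01723 = 0.3136 μSv/h.
Dose = rate × time = 0.3136 μSv/h × 0.3400 h = 0.1066 μSv.

0.107 μSv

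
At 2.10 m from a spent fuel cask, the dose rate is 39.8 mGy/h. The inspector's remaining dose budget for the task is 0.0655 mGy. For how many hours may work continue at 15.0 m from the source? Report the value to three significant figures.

By the inverse-square law, rate at 15.0 m:
39.8 × (2.10/15.0)² = 39.8 × 0.01960 = 0.7801 mGy/h.
Stay time = 0.0655 mGy ÷ 0.7801 mGy/h = 0.08396 h.

0.0840 h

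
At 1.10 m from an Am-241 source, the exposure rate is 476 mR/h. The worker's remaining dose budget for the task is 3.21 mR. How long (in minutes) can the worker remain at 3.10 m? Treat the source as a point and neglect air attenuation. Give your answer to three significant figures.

Using I₁d₁² = I₂d₂², rate at 3.10 m:
(1.10/3.10)² = 0.1259, so 476 × 0.1259 = 59.93 mR/h.
Stay time = 3.21 mR ÷ 59.93 mR/h = 0.05356 h = 3.214 min.

3.21 min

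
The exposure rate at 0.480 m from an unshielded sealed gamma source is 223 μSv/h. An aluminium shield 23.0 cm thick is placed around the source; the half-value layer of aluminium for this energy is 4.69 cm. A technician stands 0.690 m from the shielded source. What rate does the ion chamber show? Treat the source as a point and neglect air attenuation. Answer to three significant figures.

Distance alone: 223 × (0.480/0.690)² = 223 × 0.4839 = 107.9 μSv/h.
Shield: 23.0/4.69 = 4.904 half-value layers → attenuation 2^(−4.904) = 0.03340.
Combined: 107.9 × 0.03340 = 3.604 μSv/h.

3.60 μSv/h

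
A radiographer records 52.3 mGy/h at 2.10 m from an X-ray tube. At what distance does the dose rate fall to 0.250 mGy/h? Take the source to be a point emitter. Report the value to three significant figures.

Using I₁d₁² = I₂d₂², d₂ = d₁·√(I₁/I₂).
I₁/I₂ = 52.3/0.250 = 209.2, so d₂ = 2.10 × √209.2 = 30.37 m.

30.4 m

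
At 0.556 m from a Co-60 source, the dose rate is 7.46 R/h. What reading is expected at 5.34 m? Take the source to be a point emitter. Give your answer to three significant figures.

0.0809 R/h

Using I₁d₁² = I₂d₂², the rate at 5.34 m is
7.46 × (0.556/5.34)² = 7.46 × 0.01084 = 0.08087 R/h.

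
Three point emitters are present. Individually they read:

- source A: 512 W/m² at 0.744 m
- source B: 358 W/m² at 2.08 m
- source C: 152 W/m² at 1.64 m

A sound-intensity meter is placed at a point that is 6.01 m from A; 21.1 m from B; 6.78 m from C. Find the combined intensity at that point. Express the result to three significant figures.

20.2 W/m²

By superposition, sum each source's inverse-square contribution:
A: 512 × (0.744/6.01)² = 7.846 W/m²
B: 358 × (2.08/21.1)² = 3.479 W/m²
C: 152 × (1.64/6.78)² = 8.893 W/m²
Total = 7.846 + 3.479 + 8.893 = 20.22 W/m².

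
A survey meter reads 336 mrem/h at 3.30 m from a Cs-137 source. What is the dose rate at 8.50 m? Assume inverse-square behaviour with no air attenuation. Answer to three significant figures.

By the inverse-square law, the rate at 8.50 m is
336 × (3.30/8.50)² = 336 × 0.1507 = 50.64 mrem/h.

50.6 mrem/h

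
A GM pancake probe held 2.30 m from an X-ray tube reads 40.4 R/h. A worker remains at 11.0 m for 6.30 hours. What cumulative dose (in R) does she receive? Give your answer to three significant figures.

By the inverse-square law, rate at 11.0 m:
(2.30/11.0)² = 0.04372, so 40.4 × 0.04372 = 1.766 R/h.
Dose = rate × time = 1.766 R/h × 6.300 h = 11.13 R.

11.1 R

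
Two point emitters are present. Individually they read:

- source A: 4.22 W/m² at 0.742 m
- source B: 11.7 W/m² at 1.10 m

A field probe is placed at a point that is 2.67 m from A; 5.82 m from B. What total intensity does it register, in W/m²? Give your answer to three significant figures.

0.744 W/m²

By superposition, sum each source's inverse-square contribution:
A: 4.22 × (0.742/2.67)² = 0.3259 W/m²
B: 11.7 × (1.10/5.82)² = 0.4180 W/m²
Total = 0.3259 + 0.4180 = 0.7439 W/m².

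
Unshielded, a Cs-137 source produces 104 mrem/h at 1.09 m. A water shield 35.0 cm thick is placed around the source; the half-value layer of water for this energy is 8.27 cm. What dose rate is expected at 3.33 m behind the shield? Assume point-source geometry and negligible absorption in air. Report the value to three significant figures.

0.593 mrem/h

Distance alone: 104 × (1.09/3.33)² = 104 × 0.1071 = 11.14 mrem/h.
Shield: 35.0/8.27 = 4.232 half-value layers → attenuation 2^(−4.232) = 0.05322.
Combined: 11.14 × 0.05322 = 0.5929 mrem/h.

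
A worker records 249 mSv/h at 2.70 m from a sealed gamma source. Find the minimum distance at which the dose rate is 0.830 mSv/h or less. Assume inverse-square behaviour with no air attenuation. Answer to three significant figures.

46.8 m

By the inverse-square law, d₂ = d₁·√(I₁/I₂).
I₁/I₂ = 249/0.830 = 300.0, so d₂ = 2.70 × √300.0 = 46.77 m.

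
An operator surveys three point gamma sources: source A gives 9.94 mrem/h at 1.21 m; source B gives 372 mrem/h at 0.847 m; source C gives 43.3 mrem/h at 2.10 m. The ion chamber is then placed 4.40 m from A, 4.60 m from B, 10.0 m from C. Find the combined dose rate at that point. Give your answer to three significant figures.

15.3 mrem/h

Each source contributes Iᵢ·(dᵢ/rᵢ)²; contributions add.
A: 9.94 × (1.21/4.40)² = 0.7517 mrem/h
B: 372 × (0.847/4.60)² = 12.61 mrem/h
C: 43.3 × (2.10/10.0)² = 1.910 mrem/h
Total = 0.7517 + 12.61 + 1.910 = 15.27 mrem/h.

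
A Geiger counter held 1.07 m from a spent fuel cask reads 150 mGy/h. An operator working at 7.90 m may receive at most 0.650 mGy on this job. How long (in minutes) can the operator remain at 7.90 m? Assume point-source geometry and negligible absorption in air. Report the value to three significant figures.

Since intensity falls as 1/r², rate at 7.90 m:
(1.07/7.90)² = 0.01834, so 150 × 0.01834 = 2.751 mGy/h.
Stay time = 0.650 mGy ÷ 2.751 mGy/h = 0.2363 h = 14.18 min.

14.2 min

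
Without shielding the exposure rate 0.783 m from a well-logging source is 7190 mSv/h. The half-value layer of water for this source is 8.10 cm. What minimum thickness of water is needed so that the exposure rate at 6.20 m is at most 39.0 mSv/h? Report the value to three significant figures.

12.6 cm

At 6.20 m, distance alone gives (0.783/6.20)² = 0.01595, so 7190 × 0.01595 = 114.7 mSv/h.
Further attenuation needed: 114.7/39.0 = 2.941.
n = log₂(2.941) = 1.556 half-value layers.
Thickness = 1.556 × 8.10 cm = 12.60 cm.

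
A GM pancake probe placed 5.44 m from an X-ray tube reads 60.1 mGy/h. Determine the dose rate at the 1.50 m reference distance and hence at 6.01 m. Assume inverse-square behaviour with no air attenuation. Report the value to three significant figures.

Applying the 1/r² law,
At 1.50 m: 60.1 × (5.44/1.50)² = 60.1 × 13.15 = 790.3 mGy/h
At 6.01 m: (1.50/6.01)² = 0.06229, so 790.3 × 0.06229 = 49.23 mGy/h.

790 mGy/h; 49.2 mGy/h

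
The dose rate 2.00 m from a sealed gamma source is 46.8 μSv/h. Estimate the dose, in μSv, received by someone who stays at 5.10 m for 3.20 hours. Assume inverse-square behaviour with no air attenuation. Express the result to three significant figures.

Since intensity falls as 1/r², rate at 5.10 m:
(2.00/5.10)² = 0.1538, so 46.8 × 0.1538 = 7.198 μSv/h.
Dose = rate × time = 7.198 μSv/h × 3.200 h = 23.03 μSv.

23.0 μSv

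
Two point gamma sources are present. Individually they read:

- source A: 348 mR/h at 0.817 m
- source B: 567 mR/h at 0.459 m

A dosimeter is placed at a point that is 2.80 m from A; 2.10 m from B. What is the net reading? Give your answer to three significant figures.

Each source contributes Iᵢ·(dᵢ/rᵢ)²; contributions add.
A: 348 × (0.817/2.80)² = 29.63 mR/h
B: 567 × (0.459/2.10)² = 27.09 mR/h
Total = 29.63 + 27.09 = 56.72 mR/h.

56.7 mR/h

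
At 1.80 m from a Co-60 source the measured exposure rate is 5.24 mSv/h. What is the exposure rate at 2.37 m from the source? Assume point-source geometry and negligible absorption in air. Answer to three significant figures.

3.02 mSv/h

Intensity scales as (d₁/d₂)², so scaling from 1.80 m to 2.37 m:
(1.80/2.37)² = 0.5768, so 5.24 × 0.5768 = 3.022 mSv/h.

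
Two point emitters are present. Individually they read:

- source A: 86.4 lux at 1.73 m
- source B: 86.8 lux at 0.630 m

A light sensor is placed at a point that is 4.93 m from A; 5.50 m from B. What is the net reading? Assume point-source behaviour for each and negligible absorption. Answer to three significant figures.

11.8 lux

Each source contributes Iᵢ·(dᵢ/rᵢ)²; contributions add.
A: 86.4 × (1.73/4.93)² = 10.64 lux
B: 86.8 × (0.630/5.50)² = 1.139 lux
Total = 10.64 + 1.139 = 11.78 lux.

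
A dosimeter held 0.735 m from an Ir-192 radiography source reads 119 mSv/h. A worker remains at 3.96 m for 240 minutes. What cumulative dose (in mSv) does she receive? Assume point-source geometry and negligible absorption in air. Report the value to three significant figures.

Since intensity falls as 1/r², rate at 3.96 m:
(0.735/3.96)² = 0.03445, so 119 × 0.03445 = 4.100 mSv/h.
Dose = rate × time = 4.100 mSv/h × 4.000 h = 16.40 mSv.

16.4 mSv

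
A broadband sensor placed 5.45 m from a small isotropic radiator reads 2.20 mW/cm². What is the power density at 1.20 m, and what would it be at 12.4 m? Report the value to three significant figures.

45.4 mW/cm²; 0.425 mW/cm²

By the inverse-square law,
At 1.20 m: 2.20 × (5.45/1.20)² = 2.20 × 20.63 = 45.39 mW/cm²
At 12.4 m: (1.20/12.4)² = 0.009365, so 45.39 × 0.009365 = 0.4251 mW/cm².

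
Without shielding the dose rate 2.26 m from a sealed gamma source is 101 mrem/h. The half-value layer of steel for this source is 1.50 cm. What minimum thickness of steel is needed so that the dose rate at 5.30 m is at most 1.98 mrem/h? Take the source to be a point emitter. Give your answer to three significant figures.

At 5.30 m, distance alone gives (2.26/5.30)² = 0.1818, so 101 × 0.1818 = 18.36 mrem/h.
Further attenuation needed: 18.36/1.98 = 9.273.
n = log₂(9.273) = 3.213 half-value layers.
Thickness = 3.213 × 1.50 cm = 4.819 cm.

4.82 cm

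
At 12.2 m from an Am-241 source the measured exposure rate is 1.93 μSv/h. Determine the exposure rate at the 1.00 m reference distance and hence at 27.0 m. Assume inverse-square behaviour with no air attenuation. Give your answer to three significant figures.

287 μSv/h; 0.394 μSv/h

Since intensity falls as 1/r²,
At 1.00 m: (12.2/1.00)² = 148.8, so 1.93 × 148.8 = 287.2 μSv/h
At 27.0 m: (1.00/27.0)² = 0.001372, so 287.2 × 0.001372 = 0.3940 μSv/h.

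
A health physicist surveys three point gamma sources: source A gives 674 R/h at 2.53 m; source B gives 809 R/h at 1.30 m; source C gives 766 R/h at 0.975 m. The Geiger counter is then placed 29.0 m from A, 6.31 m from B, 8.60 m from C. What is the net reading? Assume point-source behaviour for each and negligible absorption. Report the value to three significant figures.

By superposition, sum each source's inverse-square contribution:
A: 674 × (2.53/29.0)² = 5.130 R/h
B: 809 × (1.30/6.31)² = 34.34 R/h
C: 766 × (0.975/8.60)² = 9.846 R/h
Total = 5.130 + 34.34 + 9.846 = 49.32 R/h.

49.3 R/h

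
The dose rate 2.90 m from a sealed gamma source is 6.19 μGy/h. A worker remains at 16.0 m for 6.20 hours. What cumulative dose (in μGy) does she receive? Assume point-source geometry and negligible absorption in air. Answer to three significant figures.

Applying the 1/r² law, rate at 16.0 m:
6.19 × (2.90/16.0)² = 6.19 × 0.03285 = 0.2033 μGy/h.
Dose = rate × time = 0.2033 μGy/h × 6.200 h = 1.260 μGy.

1.26 μGy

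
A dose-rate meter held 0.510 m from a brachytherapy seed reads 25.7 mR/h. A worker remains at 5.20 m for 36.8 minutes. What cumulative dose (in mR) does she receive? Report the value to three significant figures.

0.152 mR

Intensity scales as (d₁/d₂)², so rate at 5.20 m:
25.7 × (0.510/5.20)² = 25.7 × 0.009619 = 0.2472 mR/h.
Dose = rate × time = 0.2472 mR/h × 0.6133 h = 0.1516 mR.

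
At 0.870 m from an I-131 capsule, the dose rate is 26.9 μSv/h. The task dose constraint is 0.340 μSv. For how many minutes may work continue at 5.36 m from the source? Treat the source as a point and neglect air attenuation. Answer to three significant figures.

By the inverse-square law, rate at 5.36 m:
26.9 × (0.870/5.36)² = 26.9 × 0.02635 = 0.7088 μSv/h.
Stay time = 0.340 μSv ÷ 0.7088 μSv/h = 0.4797 h = 28.78 min.

28.8 min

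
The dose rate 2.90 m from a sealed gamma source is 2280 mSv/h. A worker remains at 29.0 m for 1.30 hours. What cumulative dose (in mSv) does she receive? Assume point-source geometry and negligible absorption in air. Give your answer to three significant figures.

29.6 mSv

By the inverse-square law, rate at 29.0 m:
2280 × (2.90/29.0)² = 2280 × 0.01000 = 22.80 mSv/h.
Dose = rate × time = 22.80 mSv/h × 1.300 h = 29.64 mSv.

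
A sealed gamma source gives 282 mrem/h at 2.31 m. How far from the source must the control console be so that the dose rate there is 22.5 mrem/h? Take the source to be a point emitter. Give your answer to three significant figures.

Since intensity falls as 1/r², d₂ = d₁·√(I₁/I₂).
I₁/I₂ = 282/22.5 = 12.53, so d₂ = 2.31 × √12.53 = 8.177 m.

8.18 m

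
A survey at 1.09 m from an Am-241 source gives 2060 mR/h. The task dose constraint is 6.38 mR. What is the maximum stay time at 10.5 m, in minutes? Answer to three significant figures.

17.2 min

Using I₁d₁² = I₂d₂², rate at 10.5 m:
2060 × (1.09/10.5)² = 2060 × 0.01078 = 22.21 mR/h.
Stay time = 6.38 mR ÷ 22.21 mR/h = 0.2873 h = 17.24 min.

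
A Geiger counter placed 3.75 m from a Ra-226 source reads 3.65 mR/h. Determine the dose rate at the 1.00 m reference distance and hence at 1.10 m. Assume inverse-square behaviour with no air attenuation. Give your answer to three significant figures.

51.3 mR/h; 42.4 mR/h

Applying the 1/r² law,
At 1.00 m: (3.75/1.00)² = 14.06, so 3.65 × 14.06 = 51.32 mR/h
At 1.10 m: (1.00/1.10)² = 0.8264, so 51.32 × 0.8264 = 42.41 mR/h.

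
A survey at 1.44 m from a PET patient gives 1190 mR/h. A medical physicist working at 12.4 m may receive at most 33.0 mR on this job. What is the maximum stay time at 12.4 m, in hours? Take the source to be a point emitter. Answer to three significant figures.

2.06 h

Since intensity falls as 1/r², rate at 12.4 m:
(1.44/12.4)² = 0.01349, so 1190 × 0.01349 = 16.05 mR/h.
Stay time = 33.0 mR ÷ 16.05 mR/h = 2.056 h.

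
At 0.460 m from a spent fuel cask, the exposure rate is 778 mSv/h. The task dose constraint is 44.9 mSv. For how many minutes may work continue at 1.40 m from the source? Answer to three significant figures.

By the inverse-square law, rate at 1.40 m:
778 × (0.460/1.40)² = 778 × 0.1080 = 84.02 mSv/h.
Stay time = 44.9 mSv ÷ 84.02 mSv/h = 0.5344 h = 32.06 min.

32.1 min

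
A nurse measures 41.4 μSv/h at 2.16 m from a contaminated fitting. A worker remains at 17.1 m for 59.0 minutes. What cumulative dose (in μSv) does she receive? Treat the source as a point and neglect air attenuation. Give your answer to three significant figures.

0.650 μSv

Applying the 1/r² law, rate at 17.1 m:
41.4 × (2.16/17.1)² = 41.4 × 0.01596 = 0.6607 μSv/h.
Dose = rate × time = 0.6607 μSv/h × 0.9833 h = 0.6497 μSv.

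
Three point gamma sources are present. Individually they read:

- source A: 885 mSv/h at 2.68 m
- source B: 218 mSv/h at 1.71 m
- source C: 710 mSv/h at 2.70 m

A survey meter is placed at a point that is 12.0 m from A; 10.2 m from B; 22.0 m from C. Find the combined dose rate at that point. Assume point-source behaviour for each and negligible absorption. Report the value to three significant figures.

61.0 mSv/h

By superposition, sum each source's inverse-square contribution:
A: 885 × (2.68/12.0)² = 44.14 mSv/h
B: 218 × (1.71/10.2)² = 6.127 mSv/h
C: 710 × (2.70/22.0)² = 10.69 mSv/h
Total = 44.14 + 6.127 + 10.69 = 60.96 mSv/h.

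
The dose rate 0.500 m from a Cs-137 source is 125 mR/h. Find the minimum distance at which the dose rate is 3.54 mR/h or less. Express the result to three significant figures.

By the inverse-square law, d₂ = d₁·√(I₁/I₂).
I₁/I₂ = 125/3.54 = 35.31, so d₂ = 0.500 × √35.31 = 2.971 m.

2.97 m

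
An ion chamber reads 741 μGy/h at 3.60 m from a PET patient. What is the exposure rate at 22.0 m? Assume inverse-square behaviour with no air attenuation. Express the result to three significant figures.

Since intensity falls as 1/r², the rate at 22.0 m is
(3.60/22.0)² = 0.02678, so 741 × 0.02678 = 19.84 μGy/h.

19.8 μGy/h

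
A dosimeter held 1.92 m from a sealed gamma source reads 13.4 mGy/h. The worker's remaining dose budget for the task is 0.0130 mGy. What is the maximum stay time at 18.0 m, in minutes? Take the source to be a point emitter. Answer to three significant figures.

5.12 min

By the inverse-square law, rate at 18.0 m:
(1.92/18.0)² = 0.01138, so 13.4 × 0.01138 = 0.1525 mGy/h.
Stay time = 0.0130 mGy ÷ 0.1525 mGy/h = 0.08525 h = 5.115 min.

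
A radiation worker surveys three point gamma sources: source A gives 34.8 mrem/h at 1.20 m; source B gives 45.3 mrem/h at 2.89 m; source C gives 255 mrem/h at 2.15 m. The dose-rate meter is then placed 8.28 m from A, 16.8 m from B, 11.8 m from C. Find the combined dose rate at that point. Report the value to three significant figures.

By superposition, sum each source's inverse-square contribution:
A: 34.8 × (1.20/8.28)² = 0.7309 mrem/h
B: 45.3 × (2.89/16.8)² = 1.341 mrem/h
C: 255 × (2.15/11.8)² = 8.466 mrem/h
Total = 0.7309 + 1.341 + 8.466 = 10.54 mrem/h.

10.5 mrem/h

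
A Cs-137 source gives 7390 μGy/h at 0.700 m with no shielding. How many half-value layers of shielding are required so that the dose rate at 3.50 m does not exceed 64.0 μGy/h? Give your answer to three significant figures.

At 3.50 m, distance alone gives 7390 × (0.700/3.50)² = 7390 × 0.04000 = 295.6 μGy/h.
Further attenuation needed: 295.6/64.0 = 4.619.
n = log₂(4.619) = 2.208 half-value layers.

2.21 half-value layers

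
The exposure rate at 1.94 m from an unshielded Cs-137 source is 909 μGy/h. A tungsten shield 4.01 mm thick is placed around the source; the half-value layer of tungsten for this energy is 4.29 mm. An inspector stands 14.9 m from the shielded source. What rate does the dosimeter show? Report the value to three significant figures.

Distance alone: (1.94/14.9)² = 0.01695, so 909 × 0.01695 = 15.41 μGy/h.
Shield: 4.01/4.29 = 0.9347 half-value layers → attenuation 2^(−0.9347) = 0.5232.
Combined: 15.41 × 0.5232 = 8.063 μGy/h.

8.06 μGy/h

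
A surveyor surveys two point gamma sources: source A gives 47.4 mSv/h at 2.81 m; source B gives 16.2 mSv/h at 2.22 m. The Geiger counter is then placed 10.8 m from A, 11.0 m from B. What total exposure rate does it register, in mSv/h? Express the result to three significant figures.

3.87 mSv/h

Each source contributes Iᵢ·(dᵢ/rᵢ)²; contributions add.
A: 47.4 × (2.81/10.8)² = 3.209 mSv/h
B: 16.2 × (2.22/11.0)² = 0.6598 mSv/h
Total = 3.209 + 0.6598 = 3.869 mSv/h.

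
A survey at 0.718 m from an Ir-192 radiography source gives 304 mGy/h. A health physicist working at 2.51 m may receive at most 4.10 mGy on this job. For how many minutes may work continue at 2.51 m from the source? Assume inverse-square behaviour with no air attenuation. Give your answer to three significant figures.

9.89 min

By the inverse-square law, rate at 2.51 m:
304 × (0.718/2.51)² = 304 × 0.08183 = 24.88 mGy/h.
Stay time = 4.10 mGy ÷ 24.88 mGy/h = 0.1648 h = 9.888 min.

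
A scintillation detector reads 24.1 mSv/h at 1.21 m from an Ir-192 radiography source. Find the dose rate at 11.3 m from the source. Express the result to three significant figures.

0.276 mSv/h

By the inverse-square law, the rate at 11.3 m is
(1.21/11.3)² = 0.01147, so 24.1 × 0.01147 = 0.2764 mSv/h.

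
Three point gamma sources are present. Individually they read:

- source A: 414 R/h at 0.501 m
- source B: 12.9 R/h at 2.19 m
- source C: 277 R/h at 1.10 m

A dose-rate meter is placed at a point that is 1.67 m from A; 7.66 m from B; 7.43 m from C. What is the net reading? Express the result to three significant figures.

Each source contributes Iᵢ·(dᵢ/rᵢ)²; contributions add.
A: 414 × (0.501/1.67)² = 37.26 R/h
B: 12.9 × (2.19/7.66)² = 1.054 R/h
C: 277 × (1.10/7.43)² = 6.071 R/h
Total = 37.26 + 1.054 + 6.071 = 44.38 R/h.

44.4 R/h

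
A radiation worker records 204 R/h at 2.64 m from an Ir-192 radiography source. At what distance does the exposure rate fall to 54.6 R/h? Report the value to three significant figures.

5.10 m

Since intensity falls as 1/r², d₂ = d₁·√(I₁/I₂).
I₁/I₂ = 204/54.6 = 3.736, so d₂ = 2.64 × √3.736 = 5.103 m.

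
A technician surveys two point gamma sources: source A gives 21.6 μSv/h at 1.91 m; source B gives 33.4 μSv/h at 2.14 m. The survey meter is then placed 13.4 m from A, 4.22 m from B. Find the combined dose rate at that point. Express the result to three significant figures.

9.03 μSv/h

By superposition, sum each source's inverse-square contribution:
A: 21.6 × (1.91/13.4)² = 0.4388 μSv/h
B: 33.4 × (2.14/4.22)² = 8.589 μSv/h
Total = 0.4388 + 8.589 = 9.028 μSv/h.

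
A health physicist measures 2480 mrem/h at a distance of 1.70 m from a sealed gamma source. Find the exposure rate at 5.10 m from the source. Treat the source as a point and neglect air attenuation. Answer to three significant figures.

By the inverse-square law, the rate at 5.10 m is
(1.70/5.10)² = 0.1111, so 2480 × 0.1111 = 275.5 mrem/h.

276 mrem/h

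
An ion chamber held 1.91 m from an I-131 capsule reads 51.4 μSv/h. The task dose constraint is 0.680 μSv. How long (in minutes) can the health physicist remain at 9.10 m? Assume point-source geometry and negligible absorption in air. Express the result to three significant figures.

18.0 min

By the inverse-square law, rate at 9.10 m:
51.4 × (1.91/9.10)² = 51.4 × 0.04405 = 2.264 μSv/h.
Stay time = 0.680 μSv ÷ 2.264 μSv/h = 0.3004 h = 18.02 min.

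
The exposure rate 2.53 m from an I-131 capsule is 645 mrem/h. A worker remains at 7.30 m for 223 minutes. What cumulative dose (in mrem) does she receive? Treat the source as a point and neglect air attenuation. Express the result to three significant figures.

Applying the 1/r² law, rate at 7.30 m:
(2.53/7.30)² = 0.1201, so 645 × 0.1201 = 77.46 mrem/h.
Dose = rate × time = 77.46 mrem/h × 3.717 h = 287.9 mrem.

288 mrem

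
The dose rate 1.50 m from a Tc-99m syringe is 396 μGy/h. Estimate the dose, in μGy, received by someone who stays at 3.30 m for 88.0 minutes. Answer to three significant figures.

120 μGy

Intensity scales as (d₁/d₂)², so rate at 3.30 m:
(1.50/3.30)² = 0.2066, so 396 × 0.2066 = 81.81 μGy/h.
Dose = rate × time = 81.81 μGy/h × 1.467 h = 120.0 μGy.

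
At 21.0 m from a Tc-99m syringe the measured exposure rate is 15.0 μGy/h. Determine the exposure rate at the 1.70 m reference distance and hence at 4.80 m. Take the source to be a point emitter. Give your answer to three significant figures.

2290 μGy/h; 287 μGy/h

Since intensity falls as 1/r²,
At 1.70 m: 15.0 × (21.0/1.70)² = 15.0 × 152.6 = 2289 μGy/h
At 4.80 m: (1.70/4.80)² = 0.1254, so 2289 × 0.1254 = 287.0 μGy/h.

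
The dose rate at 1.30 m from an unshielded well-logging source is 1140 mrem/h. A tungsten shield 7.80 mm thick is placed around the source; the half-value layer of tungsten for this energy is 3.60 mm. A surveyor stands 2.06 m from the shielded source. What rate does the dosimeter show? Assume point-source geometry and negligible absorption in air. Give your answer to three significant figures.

101 mrem/h

Distance alone: (1.30/2.06)² = 0.3982, so 1140 × 0.3982 = 453.9 mrem/h.
Shield: 7.80/3.60 = 2.167 half-value layers → attenuation 2^(−2.167) = 0.2227.
Combined: 453.9 × 0.2227 = 101.1 mrem/h.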